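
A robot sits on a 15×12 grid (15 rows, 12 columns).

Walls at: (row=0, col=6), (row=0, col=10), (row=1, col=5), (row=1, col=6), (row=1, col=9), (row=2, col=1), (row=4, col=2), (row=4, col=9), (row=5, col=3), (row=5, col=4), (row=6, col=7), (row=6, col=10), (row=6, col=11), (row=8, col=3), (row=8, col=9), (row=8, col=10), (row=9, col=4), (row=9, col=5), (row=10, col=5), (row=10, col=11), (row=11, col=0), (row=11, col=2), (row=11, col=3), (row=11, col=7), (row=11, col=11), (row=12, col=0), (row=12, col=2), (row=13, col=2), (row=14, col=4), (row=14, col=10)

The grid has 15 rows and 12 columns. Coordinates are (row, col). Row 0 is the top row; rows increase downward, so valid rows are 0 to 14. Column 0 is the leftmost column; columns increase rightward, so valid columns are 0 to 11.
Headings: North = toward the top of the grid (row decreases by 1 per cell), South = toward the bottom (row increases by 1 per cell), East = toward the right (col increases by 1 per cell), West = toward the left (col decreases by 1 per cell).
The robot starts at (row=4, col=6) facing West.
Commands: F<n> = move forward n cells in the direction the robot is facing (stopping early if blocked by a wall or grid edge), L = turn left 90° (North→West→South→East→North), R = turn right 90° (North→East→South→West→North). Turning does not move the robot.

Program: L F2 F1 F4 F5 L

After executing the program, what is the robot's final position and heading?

Answer: Final position: (row=14, col=6), facing East

Derivation:
Start: (row=4, col=6), facing West
  L: turn left, now facing South
  F2: move forward 2, now at (row=6, col=6)
  F1: move forward 1, now at (row=7, col=6)
  F4: move forward 4, now at (row=11, col=6)
  F5: move forward 3/5 (blocked), now at (row=14, col=6)
  L: turn left, now facing East
Final: (row=14, col=6), facing East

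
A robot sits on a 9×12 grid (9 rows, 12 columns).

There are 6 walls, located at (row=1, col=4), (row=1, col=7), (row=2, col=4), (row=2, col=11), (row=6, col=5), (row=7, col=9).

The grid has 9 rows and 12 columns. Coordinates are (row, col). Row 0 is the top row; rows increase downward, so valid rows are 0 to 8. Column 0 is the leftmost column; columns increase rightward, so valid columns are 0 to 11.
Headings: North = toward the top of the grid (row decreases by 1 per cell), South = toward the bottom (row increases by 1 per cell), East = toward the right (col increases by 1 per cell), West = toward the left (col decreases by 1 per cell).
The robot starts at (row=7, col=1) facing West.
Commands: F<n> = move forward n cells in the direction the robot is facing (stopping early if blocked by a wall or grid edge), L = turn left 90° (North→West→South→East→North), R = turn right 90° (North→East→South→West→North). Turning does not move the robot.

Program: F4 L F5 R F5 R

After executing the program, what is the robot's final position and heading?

Start: (row=7, col=1), facing West
  F4: move forward 1/4 (blocked), now at (row=7, col=0)
  L: turn left, now facing South
  F5: move forward 1/5 (blocked), now at (row=8, col=0)
  R: turn right, now facing West
  F5: move forward 0/5 (blocked), now at (row=8, col=0)
  R: turn right, now facing North
Final: (row=8, col=0), facing North

Answer: Final position: (row=8, col=0), facing North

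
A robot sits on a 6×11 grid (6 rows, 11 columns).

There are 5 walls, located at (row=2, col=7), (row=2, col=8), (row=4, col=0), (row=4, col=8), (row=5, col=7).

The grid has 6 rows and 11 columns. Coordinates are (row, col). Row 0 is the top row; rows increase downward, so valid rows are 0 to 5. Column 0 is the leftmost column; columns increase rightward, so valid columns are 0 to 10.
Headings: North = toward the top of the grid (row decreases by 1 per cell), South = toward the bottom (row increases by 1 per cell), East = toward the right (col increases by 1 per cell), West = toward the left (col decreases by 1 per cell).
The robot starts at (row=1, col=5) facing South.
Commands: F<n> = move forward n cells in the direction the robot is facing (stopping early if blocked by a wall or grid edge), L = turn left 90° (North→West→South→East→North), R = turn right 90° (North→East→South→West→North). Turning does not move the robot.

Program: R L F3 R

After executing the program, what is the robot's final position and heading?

Start: (row=1, col=5), facing South
  R: turn right, now facing West
  L: turn left, now facing South
  F3: move forward 3, now at (row=4, col=5)
  R: turn right, now facing West
Final: (row=4, col=5), facing West

Answer: Final position: (row=4, col=5), facing West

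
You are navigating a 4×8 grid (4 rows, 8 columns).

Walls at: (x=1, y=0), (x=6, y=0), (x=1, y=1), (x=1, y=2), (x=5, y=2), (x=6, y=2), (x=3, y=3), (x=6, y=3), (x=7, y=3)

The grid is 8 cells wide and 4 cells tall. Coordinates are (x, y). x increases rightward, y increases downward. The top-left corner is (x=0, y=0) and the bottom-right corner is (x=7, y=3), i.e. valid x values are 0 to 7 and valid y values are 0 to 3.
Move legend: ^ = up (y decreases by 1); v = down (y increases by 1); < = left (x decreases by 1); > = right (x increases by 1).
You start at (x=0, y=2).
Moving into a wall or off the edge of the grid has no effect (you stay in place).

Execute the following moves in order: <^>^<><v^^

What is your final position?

Start: (x=0, y=2)
  < (left): blocked, stay at (x=0, y=2)
  ^ (up): (x=0, y=2) -> (x=0, y=1)
  > (right): blocked, stay at (x=0, y=1)
  ^ (up): (x=0, y=1) -> (x=0, y=0)
  < (left): blocked, stay at (x=0, y=0)
  > (right): blocked, stay at (x=0, y=0)
  < (left): blocked, stay at (x=0, y=0)
  v (down): (x=0, y=0) -> (x=0, y=1)
  ^ (up): (x=0, y=1) -> (x=0, y=0)
  ^ (up): blocked, stay at (x=0, y=0)
Final: (x=0, y=0)

Answer: Final position: (x=0, y=0)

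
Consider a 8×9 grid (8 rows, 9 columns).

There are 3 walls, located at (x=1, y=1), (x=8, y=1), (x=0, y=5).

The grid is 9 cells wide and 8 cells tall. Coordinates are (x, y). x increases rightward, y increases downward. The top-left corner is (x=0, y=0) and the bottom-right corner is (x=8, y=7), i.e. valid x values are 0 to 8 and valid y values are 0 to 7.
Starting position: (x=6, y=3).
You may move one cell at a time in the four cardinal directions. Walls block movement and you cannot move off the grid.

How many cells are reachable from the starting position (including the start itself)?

BFS flood-fill from (x=6, y=3):
  Distance 0: (x=6, y=3)
  Distance 1: (x=6, y=2), (x=5, y=3), (x=7, y=3), (x=6, y=4)
  Distance 2: (x=6, y=1), (x=5, y=2), (x=7, y=2), (x=4, y=3), (x=8, y=3), (x=5, y=4), (x=7, y=4), (x=6, y=5)
  Distance 3: (x=6, y=0), (x=5, y=1), (x=7, y=1), (x=4, y=2), (x=8, y=2), (x=3, y=3), (x=4, y=4), (x=8, y=4), (x=5, y=5), (x=7, y=5), (x=6, y=6)
  Distance 4: (x=5, y=0), (x=7, y=0), (x=4, y=1), (x=3, y=2), (x=2, y=3), (x=3, y=4), (x=4, y=5), (x=8, y=5), (x=5, y=6), (x=7, y=6), (x=6, y=7)
  Distance 5: (x=4, y=0), (x=8, y=0), (x=3, y=1), (x=2, y=2), (x=1, y=3), (x=2, y=4), (x=3, y=5), (x=4, y=6), (x=8, y=6), (x=5, y=7), (x=7, y=7)
  Distance 6: (x=3, y=0), (x=2, y=1), (x=1, y=2), (x=0, y=3), (x=1, y=4), (x=2, y=5), (x=3, y=6), (x=4, y=7), (x=8, y=7)
  Distance 7: (x=2, y=0), (x=0, y=2), (x=0, y=4), (x=1, y=5), (x=2, y=6), (x=3, y=7)
  Distance 8: (x=1, y=0), (x=0, y=1), (x=1, y=6), (x=2, y=7)
  Distance 9: (x=0, y=0), (x=0, y=6), (x=1, y=7)
  Distance 10: (x=0, y=7)
Total reachable: 69 (grid has 69 open cells total)

Answer: Reachable cells: 69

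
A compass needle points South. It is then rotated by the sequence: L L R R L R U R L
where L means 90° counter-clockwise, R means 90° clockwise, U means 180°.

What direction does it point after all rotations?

Answer: Final heading: North

Derivation:
Start: South
  L (left (90° counter-clockwise)) -> East
  L (left (90° counter-clockwise)) -> North
  R (right (90° clockwise)) -> East
  R (right (90° clockwise)) -> South
  L (left (90° counter-clockwise)) -> East
  R (right (90° clockwise)) -> South
  U (U-turn (180°)) -> North
  R (right (90° clockwise)) -> East
  L (left (90° counter-clockwise)) -> North
Final: North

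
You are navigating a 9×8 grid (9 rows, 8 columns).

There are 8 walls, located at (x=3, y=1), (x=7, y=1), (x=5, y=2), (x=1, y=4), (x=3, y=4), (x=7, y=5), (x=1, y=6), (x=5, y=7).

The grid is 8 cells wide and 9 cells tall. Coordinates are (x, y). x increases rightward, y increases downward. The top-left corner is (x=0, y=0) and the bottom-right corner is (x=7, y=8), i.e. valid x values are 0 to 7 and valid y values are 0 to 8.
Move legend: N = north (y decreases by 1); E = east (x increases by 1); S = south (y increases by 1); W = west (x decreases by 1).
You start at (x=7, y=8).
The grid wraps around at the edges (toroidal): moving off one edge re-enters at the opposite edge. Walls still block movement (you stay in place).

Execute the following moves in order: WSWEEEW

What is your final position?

Start: (x=7, y=8)
  W (west): (x=7, y=8) -> (x=6, y=8)
  S (south): (x=6, y=8) -> (x=6, y=0)
  W (west): (x=6, y=0) -> (x=5, y=0)
  E (east): (x=5, y=0) -> (x=6, y=0)
  E (east): (x=6, y=0) -> (x=7, y=0)
  E (east): (x=7, y=0) -> (x=0, y=0)
  W (west): (x=0, y=0) -> (x=7, y=0)
Final: (x=7, y=0)

Answer: Final position: (x=7, y=0)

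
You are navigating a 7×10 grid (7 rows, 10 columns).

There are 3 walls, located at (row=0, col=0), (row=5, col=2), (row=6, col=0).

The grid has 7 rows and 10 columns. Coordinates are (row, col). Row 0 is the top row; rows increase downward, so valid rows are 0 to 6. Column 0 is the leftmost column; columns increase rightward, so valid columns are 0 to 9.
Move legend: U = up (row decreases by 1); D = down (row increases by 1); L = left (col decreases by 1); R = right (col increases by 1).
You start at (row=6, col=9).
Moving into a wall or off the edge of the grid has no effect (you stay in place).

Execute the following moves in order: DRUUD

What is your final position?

Answer: Final position: (row=5, col=9)

Derivation:
Start: (row=6, col=9)
  D (down): blocked, stay at (row=6, col=9)
  R (right): blocked, stay at (row=6, col=9)
  U (up): (row=6, col=9) -> (row=5, col=9)
  U (up): (row=5, col=9) -> (row=4, col=9)
  D (down): (row=4, col=9) -> (row=5, col=9)
Final: (row=5, col=9)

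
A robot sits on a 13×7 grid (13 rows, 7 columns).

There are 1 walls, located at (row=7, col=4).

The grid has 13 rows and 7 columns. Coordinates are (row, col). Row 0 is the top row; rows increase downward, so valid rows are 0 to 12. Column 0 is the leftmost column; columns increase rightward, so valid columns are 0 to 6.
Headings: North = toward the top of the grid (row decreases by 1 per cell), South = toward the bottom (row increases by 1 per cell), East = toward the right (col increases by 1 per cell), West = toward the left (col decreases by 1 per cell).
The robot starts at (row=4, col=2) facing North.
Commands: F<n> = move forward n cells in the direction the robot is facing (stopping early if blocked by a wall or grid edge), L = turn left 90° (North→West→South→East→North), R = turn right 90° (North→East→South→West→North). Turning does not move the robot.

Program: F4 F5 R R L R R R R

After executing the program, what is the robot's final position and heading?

Start: (row=4, col=2), facing North
  F4: move forward 4, now at (row=0, col=2)
  F5: move forward 0/5 (blocked), now at (row=0, col=2)
  R: turn right, now facing East
  R: turn right, now facing South
  L: turn left, now facing East
  R: turn right, now facing South
  R: turn right, now facing West
  R: turn right, now facing North
  R: turn right, now facing East
Final: (row=0, col=2), facing East

Answer: Final position: (row=0, col=2), facing East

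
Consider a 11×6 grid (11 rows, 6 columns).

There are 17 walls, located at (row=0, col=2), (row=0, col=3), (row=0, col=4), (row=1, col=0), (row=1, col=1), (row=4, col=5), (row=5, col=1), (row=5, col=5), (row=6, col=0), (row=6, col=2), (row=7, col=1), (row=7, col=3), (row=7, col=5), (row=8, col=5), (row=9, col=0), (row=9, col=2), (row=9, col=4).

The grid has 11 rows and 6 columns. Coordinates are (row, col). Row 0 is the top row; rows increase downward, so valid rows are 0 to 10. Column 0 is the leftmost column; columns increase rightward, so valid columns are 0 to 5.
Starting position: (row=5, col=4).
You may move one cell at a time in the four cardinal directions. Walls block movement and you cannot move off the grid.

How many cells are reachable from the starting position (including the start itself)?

Answer: Reachable cells: 46

Derivation:
BFS flood-fill from (row=5, col=4):
  Distance 0: (row=5, col=4)
  Distance 1: (row=4, col=4), (row=5, col=3), (row=6, col=4)
  Distance 2: (row=3, col=4), (row=4, col=3), (row=5, col=2), (row=6, col=3), (row=6, col=5), (row=7, col=4)
  Distance 3: (row=2, col=4), (row=3, col=3), (row=3, col=5), (row=4, col=2), (row=8, col=4)
  Distance 4: (row=1, col=4), (row=2, col=3), (row=2, col=5), (row=3, col=2), (row=4, col=1), (row=8, col=3)
  Distance 5: (row=1, col=3), (row=1, col=5), (row=2, col=2), (row=3, col=1), (row=4, col=0), (row=8, col=2), (row=9, col=3)
  Distance 6: (row=0, col=5), (row=1, col=2), (row=2, col=1), (row=3, col=0), (row=5, col=0), (row=7, col=2), (row=8, col=1), (row=10, col=3)
  Distance 7: (row=2, col=0), (row=8, col=0), (row=9, col=1), (row=10, col=2), (row=10, col=4)
  Distance 8: (row=7, col=0), (row=10, col=1), (row=10, col=5)
  Distance 9: (row=9, col=5), (row=10, col=0)
Total reachable: 46 (grid has 49 open cells total)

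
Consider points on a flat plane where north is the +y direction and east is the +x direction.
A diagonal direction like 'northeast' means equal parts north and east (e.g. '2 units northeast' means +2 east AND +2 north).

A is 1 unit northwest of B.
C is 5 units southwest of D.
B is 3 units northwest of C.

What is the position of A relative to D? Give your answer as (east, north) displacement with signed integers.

Place D at the origin (east=0, north=0).
  C is 5 units southwest of D: delta (east=-5, north=-5); C at (east=-5, north=-5).
  B is 3 units northwest of C: delta (east=-3, north=+3); B at (east=-8, north=-2).
  A is 1 unit northwest of B: delta (east=-1, north=+1); A at (east=-9, north=-1).
Therefore A relative to D: (east=-9, north=-1).

Answer: A is at (east=-9, north=-1) relative to D.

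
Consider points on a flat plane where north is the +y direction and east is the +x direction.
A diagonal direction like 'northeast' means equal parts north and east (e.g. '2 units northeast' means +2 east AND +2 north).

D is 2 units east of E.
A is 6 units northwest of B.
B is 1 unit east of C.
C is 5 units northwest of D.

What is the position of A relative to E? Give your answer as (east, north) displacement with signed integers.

Place E at the origin (east=0, north=0).
  D is 2 units east of E: delta (east=+2, north=+0); D at (east=2, north=0).
  C is 5 units northwest of D: delta (east=-5, north=+5); C at (east=-3, north=5).
  B is 1 unit east of C: delta (east=+1, north=+0); B at (east=-2, north=5).
  A is 6 units northwest of B: delta (east=-6, north=+6); A at (east=-8, north=11).
Therefore A relative to E: (east=-8, north=11).

Answer: A is at (east=-8, north=11) relative to E.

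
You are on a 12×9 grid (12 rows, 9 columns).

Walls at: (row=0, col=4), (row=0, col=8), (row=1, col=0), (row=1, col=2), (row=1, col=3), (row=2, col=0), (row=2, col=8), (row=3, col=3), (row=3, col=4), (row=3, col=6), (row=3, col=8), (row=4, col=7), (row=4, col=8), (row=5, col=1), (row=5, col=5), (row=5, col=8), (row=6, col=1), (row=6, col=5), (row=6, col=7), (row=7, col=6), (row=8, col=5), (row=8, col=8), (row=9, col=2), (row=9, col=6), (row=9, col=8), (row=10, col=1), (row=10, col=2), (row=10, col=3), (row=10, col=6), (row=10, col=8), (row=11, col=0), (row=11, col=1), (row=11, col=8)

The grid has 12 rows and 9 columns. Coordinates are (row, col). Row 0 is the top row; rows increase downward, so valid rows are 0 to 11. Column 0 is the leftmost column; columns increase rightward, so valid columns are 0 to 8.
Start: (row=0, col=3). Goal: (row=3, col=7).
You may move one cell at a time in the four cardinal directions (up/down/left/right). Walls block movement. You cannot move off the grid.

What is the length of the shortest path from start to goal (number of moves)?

Answer: Shortest path length: 11

Derivation:
BFS from (row=0, col=3) until reaching (row=3, col=7):
  Distance 0: (row=0, col=3)
  Distance 1: (row=0, col=2)
  Distance 2: (row=0, col=1)
  Distance 3: (row=0, col=0), (row=1, col=1)
  Distance 4: (row=2, col=1)
  Distance 5: (row=2, col=2), (row=3, col=1)
  Distance 6: (row=2, col=3), (row=3, col=0), (row=3, col=2), (row=4, col=1)
  Distance 7: (row=2, col=4), (row=4, col=0), (row=4, col=2)
  Distance 8: (row=1, col=4), (row=2, col=5), (row=4, col=3), (row=5, col=0), (row=5, col=2)
  Distance 9: (row=1, col=5), (row=2, col=6), (row=3, col=5), (row=4, col=4), (row=5, col=3), (row=6, col=0), (row=6, col=2)
  Distance 10: (row=0, col=5), (row=1, col=6), (row=2, col=7), (row=4, col=5), (row=5, col=4), (row=6, col=3), (row=7, col=0), (row=7, col=2)
  Distance 11: (row=0, col=6), (row=1, col=7), (row=3, col=7), (row=4, col=6), (row=6, col=4), (row=7, col=1), (row=7, col=3), (row=8, col=0), (row=8, col=2)  <- goal reached here
One shortest path (11 moves): (row=0, col=3) -> (row=0, col=2) -> (row=0, col=1) -> (row=1, col=1) -> (row=2, col=1) -> (row=2, col=2) -> (row=2, col=3) -> (row=2, col=4) -> (row=2, col=5) -> (row=2, col=6) -> (row=2, col=7) -> (row=3, col=7)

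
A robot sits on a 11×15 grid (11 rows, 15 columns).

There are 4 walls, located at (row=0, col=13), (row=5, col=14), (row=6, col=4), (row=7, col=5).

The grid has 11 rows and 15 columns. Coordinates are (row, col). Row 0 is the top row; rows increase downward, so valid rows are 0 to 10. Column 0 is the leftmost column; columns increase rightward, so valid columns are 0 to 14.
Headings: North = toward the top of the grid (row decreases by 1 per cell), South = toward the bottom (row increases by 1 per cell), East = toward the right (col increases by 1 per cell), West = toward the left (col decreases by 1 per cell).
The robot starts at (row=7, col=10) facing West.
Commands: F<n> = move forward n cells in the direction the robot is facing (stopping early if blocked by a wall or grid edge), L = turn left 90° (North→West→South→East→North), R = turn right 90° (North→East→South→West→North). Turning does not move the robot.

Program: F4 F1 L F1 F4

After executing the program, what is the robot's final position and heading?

Start: (row=7, col=10), facing West
  F4: move forward 4, now at (row=7, col=6)
  F1: move forward 0/1 (blocked), now at (row=7, col=6)
  L: turn left, now facing South
  F1: move forward 1, now at (row=8, col=6)
  F4: move forward 2/4 (blocked), now at (row=10, col=6)
Final: (row=10, col=6), facing South

Answer: Final position: (row=10, col=6), facing South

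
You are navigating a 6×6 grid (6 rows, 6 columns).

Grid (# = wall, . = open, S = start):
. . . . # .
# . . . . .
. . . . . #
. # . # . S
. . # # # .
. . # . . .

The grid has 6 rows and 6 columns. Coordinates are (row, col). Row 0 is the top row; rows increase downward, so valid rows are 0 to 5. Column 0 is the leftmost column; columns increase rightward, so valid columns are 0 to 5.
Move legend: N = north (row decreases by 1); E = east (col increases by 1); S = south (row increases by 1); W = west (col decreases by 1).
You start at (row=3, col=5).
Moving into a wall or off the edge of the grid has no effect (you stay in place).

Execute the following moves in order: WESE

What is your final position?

Start: (row=3, col=5)
  W (west): (row=3, col=5) -> (row=3, col=4)
  E (east): (row=3, col=4) -> (row=3, col=5)
  S (south): (row=3, col=5) -> (row=4, col=5)
  E (east): blocked, stay at (row=4, col=5)
Final: (row=4, col=5)

Answer: Final position: (row=4, col=5)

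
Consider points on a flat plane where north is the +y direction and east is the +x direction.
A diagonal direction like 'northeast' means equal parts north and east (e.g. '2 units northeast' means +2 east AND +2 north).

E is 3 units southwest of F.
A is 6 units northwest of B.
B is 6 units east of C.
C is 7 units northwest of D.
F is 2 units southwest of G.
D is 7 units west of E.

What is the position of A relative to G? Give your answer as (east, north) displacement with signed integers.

Place G at the origin (east=0, north=0).
  F is 2 units southwest of G: delta (east=-2, north=-2); F at (east=-2, north=-2).
  E is 3 units southwest of F: delta (east=-3, north=-3); E at (east=-5, north=-5).
  D is 7 units west of E: delta (east=-7, north=+0); D at (east=-12, north=-5).
  C is 7 units northwest of D: delta (east=-7, north=+7); C at (east=-19, north=2).
  B is 6 units east of C: delta (east=+6, north=+0); B at (east=-13, north=2).
  A is 6 units northwest of B: delta (east=-6, north=+6); A at (east=-19, north=8).
Therefore A relative to G: (east=-19, north=8).

Answer: A is at (east=-19, north=8) relative to G.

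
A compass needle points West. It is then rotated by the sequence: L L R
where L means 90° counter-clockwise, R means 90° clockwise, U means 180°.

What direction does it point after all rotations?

Start: West
  L (left (90° counter-clockwise)) -> South
  L (left (90° counter-clockwise)) -> East
  R (right (90° clockwise)) -> South
Final: South

Answer: Final heading: South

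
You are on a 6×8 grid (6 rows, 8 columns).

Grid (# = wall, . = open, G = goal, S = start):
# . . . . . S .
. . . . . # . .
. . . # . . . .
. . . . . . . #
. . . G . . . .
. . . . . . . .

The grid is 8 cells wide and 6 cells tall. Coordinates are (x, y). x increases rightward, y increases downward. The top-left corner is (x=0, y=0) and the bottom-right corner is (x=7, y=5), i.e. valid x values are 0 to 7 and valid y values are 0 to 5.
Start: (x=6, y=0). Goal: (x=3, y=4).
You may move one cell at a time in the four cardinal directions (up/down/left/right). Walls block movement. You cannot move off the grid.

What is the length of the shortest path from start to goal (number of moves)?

Answer: Shortest path length: 7

Derivation:
BFS from (x=6, y=0) until reaching (x=3, y=4):
  Distance 0: (x=6, y=0)
  Distance 1: (x=5, y=0), (x=7, y=0), (x=6, y=1)
  Distance 2: (x=4, y=0), (x=7, y=1), (x=6, y=2)
  Distance 3: (x=3, y=0), (x=4, y=1), (x=5, y=2), (x=7, y=2), (x=6, y=3)
  Distance 4: (x=2, y=0), (x=3, y=1), (x=4, y=2), (x=5, y=3), (x=6, y=4)
  Distance 5: (x=1, y=0), (x=2, y=1), (x=4, y=3), (x=5, y=4), (x=7, y=4), (x=6, y=5)
  Distance 6: (x=1, y=1), (x=2, y=2), (x=3, y=3), (x=4, y=4), (x=5, y=5), (x=7, y=5)
  Distance 7: (x=0, y=1), (x=1, y=2), (x=2, y=3), (x=3, y=4), (x=4, y=5)  <- goal reached here
One shortest path (7 moves): (x=6, y=0) -> (x=5, y=0) -> (x=4, y=0) -> (x=4, y=1) -> (x=4, y=2) -> (x=4, y=3) -> (x=3, y=3) -> (x=3, y=4)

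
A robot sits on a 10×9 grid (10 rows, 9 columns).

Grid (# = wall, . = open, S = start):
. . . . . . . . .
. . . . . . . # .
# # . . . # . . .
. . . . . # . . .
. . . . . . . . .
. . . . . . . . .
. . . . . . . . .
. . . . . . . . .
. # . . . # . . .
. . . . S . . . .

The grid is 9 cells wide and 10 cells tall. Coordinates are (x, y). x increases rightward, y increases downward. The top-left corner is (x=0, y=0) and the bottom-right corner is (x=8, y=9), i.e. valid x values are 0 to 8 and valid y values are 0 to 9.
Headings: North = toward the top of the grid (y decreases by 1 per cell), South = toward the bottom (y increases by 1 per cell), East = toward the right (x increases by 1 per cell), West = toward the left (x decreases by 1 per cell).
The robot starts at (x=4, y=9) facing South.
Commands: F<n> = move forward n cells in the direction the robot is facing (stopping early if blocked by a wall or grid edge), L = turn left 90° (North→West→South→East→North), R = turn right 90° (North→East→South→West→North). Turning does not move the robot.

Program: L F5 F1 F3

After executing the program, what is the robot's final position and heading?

Answer: Final position: (x=8, y=9), facing East

Derivation:
Start: (x=4, y=9), facing South
  L: turn left, now facing East
  F5: move forward 4/5 (blocked), now at (x=8, y=9)
  F1: move forward 0/1 (blocked), now at (x=8, y=9)
  F3: move forward 0/3 (blocked), now at (x=8, y=9)
Final: (x=8, y=9), facing East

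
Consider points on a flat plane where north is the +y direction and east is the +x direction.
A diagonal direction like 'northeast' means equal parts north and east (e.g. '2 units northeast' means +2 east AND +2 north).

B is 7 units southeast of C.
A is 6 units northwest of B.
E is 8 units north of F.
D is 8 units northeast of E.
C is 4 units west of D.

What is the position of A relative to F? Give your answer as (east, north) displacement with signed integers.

Place F at the origin (east=0, north=0).
  E is 8 units north of F: delta (east=+0, north=+8); E at (east=0, north=8).
  D is 8 units northeast of E: delta (east=+8, north=+8); D at (east=8, north=16).
  C is 4 units west of D: delta (east=-4, north=+0); C at (east=4, north=16).
  B is 7 units southeast of C: delta (east=+7, north=-7); B at (east=11, north=9).
  A is 6 units northwest of B: delta (east=-6, north=+6); A at (east=5, north=15).
Therefore A relative to F: (east=5, north=15).

Answer: A is at (east=5, north=15) relative to F.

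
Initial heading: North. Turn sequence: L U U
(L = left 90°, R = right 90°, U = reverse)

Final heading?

Start: North
  L (left (90° counter-clockwise)) -> West
  U (U-turn (180°)) -> East
  U (U-turn (180°)) -> West
Final: West

Answer: Final heading: West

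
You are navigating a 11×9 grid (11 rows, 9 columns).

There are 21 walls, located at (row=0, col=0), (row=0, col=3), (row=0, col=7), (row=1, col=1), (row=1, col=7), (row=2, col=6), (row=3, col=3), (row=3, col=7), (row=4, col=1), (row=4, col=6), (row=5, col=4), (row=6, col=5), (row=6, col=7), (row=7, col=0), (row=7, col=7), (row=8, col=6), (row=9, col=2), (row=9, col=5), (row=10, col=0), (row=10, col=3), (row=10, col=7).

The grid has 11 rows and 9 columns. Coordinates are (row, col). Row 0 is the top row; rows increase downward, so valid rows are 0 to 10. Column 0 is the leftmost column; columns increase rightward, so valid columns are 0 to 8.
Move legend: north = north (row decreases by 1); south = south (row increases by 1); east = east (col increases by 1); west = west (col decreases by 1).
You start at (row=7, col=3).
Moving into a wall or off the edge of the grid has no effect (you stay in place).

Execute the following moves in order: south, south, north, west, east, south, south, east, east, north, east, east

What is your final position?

Start: (row=7, col=3)
  south (south): (row=7, col=3) -> (row=8, col=3)
  south (south): (row=8, col=3) -> (row=9, col=3)
  north (north): (row=9, col=3) -> (row=8, col=3)
  west (west): (row=8, col=3) -> (row=8, col=2)
  east (east): (row=8, col=2) -> (row=8, col=3)
  south (south): (row=8, col=3) -> (row=9, col=3)
  south (south): blocked, stay at (row=9, col=3)
  east (east): (row=9, col=3) -> (row=9, col=4)
  east (east): blocked, stay at (row=9, col=4)
  north (north): (row=9, col=4) -> (row=8, col=4)
  east (east): (row=8, col=4) -> (row=8, col=5)
  east (east): blocked, stay at (row=8, col=5)
Final: (row=8, col=5)

Answer: Final position: (row=8, col=5)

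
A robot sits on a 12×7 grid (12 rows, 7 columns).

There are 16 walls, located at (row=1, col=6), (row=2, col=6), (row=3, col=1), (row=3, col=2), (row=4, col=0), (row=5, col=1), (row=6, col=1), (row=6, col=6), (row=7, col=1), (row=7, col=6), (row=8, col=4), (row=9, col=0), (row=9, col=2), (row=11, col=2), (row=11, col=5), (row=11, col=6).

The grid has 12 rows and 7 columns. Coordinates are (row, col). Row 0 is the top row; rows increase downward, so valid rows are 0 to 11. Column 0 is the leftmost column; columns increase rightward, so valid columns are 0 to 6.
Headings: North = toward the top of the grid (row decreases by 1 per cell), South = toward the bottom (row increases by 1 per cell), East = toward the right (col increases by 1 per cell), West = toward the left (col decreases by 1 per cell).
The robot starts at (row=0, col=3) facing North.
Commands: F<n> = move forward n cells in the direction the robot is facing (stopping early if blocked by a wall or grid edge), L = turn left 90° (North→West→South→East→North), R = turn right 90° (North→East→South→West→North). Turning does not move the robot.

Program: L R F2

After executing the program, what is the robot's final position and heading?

Answer: Final position: (row=0, col=3), facing North

Derivation:
Start: (row=0, col=3), facing North
  L: turn left, now facing West
  R: turn right, now facing North
  F2: move forward 0/2 (blocked), now at (row=0, col=3)
Final: (row=0, col=3), facing North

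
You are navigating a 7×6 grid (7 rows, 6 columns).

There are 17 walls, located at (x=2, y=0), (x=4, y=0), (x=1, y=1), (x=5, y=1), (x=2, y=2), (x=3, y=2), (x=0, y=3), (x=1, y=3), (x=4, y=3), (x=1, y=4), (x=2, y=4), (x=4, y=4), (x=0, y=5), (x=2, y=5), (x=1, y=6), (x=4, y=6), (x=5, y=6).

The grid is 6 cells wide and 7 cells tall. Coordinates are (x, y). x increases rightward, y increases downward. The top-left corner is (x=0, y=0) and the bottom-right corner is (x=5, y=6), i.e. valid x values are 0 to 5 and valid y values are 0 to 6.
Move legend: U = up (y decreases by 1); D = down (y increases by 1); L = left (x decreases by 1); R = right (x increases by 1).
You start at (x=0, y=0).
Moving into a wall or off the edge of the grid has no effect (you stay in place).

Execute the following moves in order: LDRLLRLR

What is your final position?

Answer: Final position: (x=0, y=1)

Derivation:
Start: (x=0, y=0)
  L (left): blocked, stay at (x=0, y=0)
  D (down): (x=0, y=0) -> (x=0, y=1)
  R (right): blocked, stay at (x=0, y=1)
  L (left): blocked, stay at (x=0, y=1)
  L (left): blocked, stay at (x=0, y=1)
  R (right): blocked, stay at (x=0, y=1)
  L (left): blocked, stay at (x=0, y=1)
  R (right): blocked, stay at (x=0, y=1)
Final: (x=0, y=1)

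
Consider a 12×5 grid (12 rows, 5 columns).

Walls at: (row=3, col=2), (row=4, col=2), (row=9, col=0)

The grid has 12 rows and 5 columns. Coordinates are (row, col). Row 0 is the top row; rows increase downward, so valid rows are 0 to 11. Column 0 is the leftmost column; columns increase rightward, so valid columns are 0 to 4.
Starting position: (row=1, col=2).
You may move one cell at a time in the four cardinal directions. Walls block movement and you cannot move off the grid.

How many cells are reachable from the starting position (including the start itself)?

BFS flood-fill from (row=1, col=2):
  Distance 0: (row=1, col=2)
  Distance 1: (row=0, col=2), (row=1, col=1), (row=1, col=3), (row=2, col=2)
  Distance 2: (row=0, col=1), (row=0, col=3), (row=1, col=0), (row=1, col=4), (row=2, col=1), (row=2, col=3)
  Distance 3: (row=0, col=0), (row=0, col=4), (row=2, col=0), (row=2, col=4), (row=3, col=1), (row=3, col=3)
  Distance 4: (row=3, col=0), (row=3, col=4), (row=4, col=1), (row=4, col=3)
  Distance 5: (row=4, col=0), (row=4, col=4), (row=5, col=1), (row=5, col=3)
  Distance 6: (row=5, col=0), (row=5, col=2), (row=5, col=4), (row=6, col=1), (row=6, col=3)
  Distance 7: (row=6, col=0), (row=6, col=2), (row=6, col=4), (row=7, col=1), (row=7, col=3)
  Distance 8: (row=7, col=0), (row=7, col=2), (row=7, col=4), (row=8, col=1), (row=8, col=3)
  Distance 9: (row=8, col=0), (row=8, col=2), (row=8, col=4), (row=9, col=1), (row=9, col=3)
  Distance 10: (row=9, col=2), (row=9, col=4), (row=10, col=1), (row=10, col=3)
  Distance 11: (row=10, col=0), (row=10, col=2), (row=10, col=4), (row=11, col=1), (row=11, col=3)
  Distance 12: (row=11, col=0), (row=11, col=2), (row=11, col=4)
Total reachable: 57 (grid has 57 open cells total)

Answer: Reachable cells: 57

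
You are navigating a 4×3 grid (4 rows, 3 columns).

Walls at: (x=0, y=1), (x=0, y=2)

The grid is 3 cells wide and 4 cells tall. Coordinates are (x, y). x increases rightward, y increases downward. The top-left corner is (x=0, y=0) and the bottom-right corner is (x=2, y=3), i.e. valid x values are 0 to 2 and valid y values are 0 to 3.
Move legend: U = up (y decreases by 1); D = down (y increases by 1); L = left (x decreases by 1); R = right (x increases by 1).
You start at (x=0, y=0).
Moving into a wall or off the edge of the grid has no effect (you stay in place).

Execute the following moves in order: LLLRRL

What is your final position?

Answer: Final position: (x=1, y=0)

Derivation:
Start: (x=0, y=0)
  [×3]L (left): blocked, stay at (x=0, y=0)
  R (right): (x=0, y=0) -> (x=1, y=0)
  R (right): (x=1, y=0) -> (x=2, y=0)
  L (left): (x=2, y=0) -> (x=1, y=0)
Final: (x=1, y=0)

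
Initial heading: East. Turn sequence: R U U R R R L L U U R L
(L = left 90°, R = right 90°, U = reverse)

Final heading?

Answer: Final heading: West

Derivation:
Start: East
  R (right (90° clockwise)) -> South
  U (U-turn (180°)) -> North
  U (U-turn (180°)) -> South
  R (right (90° clockwise)) -> West
  R (right (90° clockwise)) -> North
  R (right (90° clockwise)) -> East
  L (left (90° counter-clockwise)) -> North
  L (left (90° counter-clockwise)) -> West
  U (U-turn (180°)) -> East
  U (U-turn (180°)) -> West
  R (right (90° clockwise)) -> North
  L (left (90° counter-clockwise)) -> West
Final: West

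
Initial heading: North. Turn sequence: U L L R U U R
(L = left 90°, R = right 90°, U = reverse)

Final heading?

Start: North
  U (U-turn (180°)) -> South
  L (left (90° counter-clockwise)) -> East
  L (left (90° counter-clockwise)) -> North
  R (right (90° clockwise)) -> East
  U (U-turn (180°)) -> West
  U (U-turn (180°)) -> East
  R (right (90° clockwise)) -> South
Final: South

Answer: Final heading: South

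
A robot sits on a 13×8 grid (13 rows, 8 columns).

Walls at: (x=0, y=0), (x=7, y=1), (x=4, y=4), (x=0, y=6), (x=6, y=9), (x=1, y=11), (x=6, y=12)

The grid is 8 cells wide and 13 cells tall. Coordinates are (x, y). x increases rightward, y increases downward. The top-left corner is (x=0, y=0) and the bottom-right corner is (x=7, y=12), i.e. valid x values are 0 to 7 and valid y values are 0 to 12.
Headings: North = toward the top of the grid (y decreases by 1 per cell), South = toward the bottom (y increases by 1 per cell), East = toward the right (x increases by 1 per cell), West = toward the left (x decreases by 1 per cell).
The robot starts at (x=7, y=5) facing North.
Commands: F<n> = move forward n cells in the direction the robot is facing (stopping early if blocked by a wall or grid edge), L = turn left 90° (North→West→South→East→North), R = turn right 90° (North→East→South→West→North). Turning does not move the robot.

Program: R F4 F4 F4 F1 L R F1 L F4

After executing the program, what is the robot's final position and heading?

Answer: Final position: (x=7, y=2), facing North

Derivation:
Start: (x=7, y=5), facing North
  R: turn right, now facing East
  [×3]F4: move forward 0/4 (blocked), now at (x=7, y=5)
  F1: move forward 0/1 (blocked), now at (x=7, y=5)
  L: turn left, now facing North
  R: turn right, now facing East
  F1: move forward 0/1 (blocked), now at (x=7, y=5)
  L: turn left, now facing North
  F4: move forward 3/4 (blocked), now at (x=7, y=2)
Final: (x=7, y=2), facing North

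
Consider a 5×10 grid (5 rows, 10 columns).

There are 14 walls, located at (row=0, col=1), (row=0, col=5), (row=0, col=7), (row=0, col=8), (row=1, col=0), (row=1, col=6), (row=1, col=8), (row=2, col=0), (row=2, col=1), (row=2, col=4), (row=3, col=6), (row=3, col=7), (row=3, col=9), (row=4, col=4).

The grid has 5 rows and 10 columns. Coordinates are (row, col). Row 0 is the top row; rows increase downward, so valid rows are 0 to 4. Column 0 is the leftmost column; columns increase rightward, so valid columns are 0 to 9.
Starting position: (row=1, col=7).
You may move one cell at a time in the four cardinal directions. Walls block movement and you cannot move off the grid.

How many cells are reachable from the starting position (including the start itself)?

BFS flood-fill from (row=1, col=7):
  Distance 0: (row=1, col=7)
  Distance 1: (row=2, col=7)
  Distance 2: (row=2, col=6), (row=2, col=8)
  Distance 3: (row=2, col=5), (row=2, col=9), (row=3, col=8)
  Distance 4: (row=1, col=5), (row=1, col=9), (row=3, col=5), (row=4, col=8)
  Distance 5: (row=0, col=9), (row=1, col=4), (row=3, col=4), (row=4, col=5), (row=4, col=7), (row=4, col=9)
  Distance 6: (row=0, col=4), (row=1, col=3), (row=3, col=3), (row=4, col=6)
  Distance 7: (row=0, col=3), (row=1, col=2), (row=2, col=3), (row=3, col=2), (row=4, col=3)
  Distance 8: (row=0, col=2), (row=1, col=1), (row=2, col=2), (row=3, col=1), (row=4, col=2)
  Distance 9: (row=3, col=0), (row=4, col=1)
  Distance 10: (row=4, col=0)
Total reachable: 34 (grid has 36 open cells total)

Answer: Reachable cells: 34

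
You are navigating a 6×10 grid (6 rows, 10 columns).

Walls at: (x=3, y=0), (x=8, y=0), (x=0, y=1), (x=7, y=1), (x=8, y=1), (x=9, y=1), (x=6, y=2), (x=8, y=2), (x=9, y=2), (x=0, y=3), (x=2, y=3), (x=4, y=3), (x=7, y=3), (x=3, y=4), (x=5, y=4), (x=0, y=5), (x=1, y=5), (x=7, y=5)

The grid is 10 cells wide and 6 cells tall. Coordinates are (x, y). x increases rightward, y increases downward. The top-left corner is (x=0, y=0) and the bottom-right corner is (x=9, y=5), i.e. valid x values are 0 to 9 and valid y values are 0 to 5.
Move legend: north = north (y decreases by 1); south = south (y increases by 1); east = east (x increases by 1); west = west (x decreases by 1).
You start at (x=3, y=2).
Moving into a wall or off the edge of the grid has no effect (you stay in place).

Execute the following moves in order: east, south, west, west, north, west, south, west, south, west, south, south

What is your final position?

Answer: Final position: (x=0, y=2)

Derivation:
Start: (x=3, y=2)
  east (east): (x=3, y=2) -> (x=4, y=2)
  south (south): blocked, stay at (x=4, y=2)
  west (west): (x=4, y=2) -> (x=3, y=2)
  west (west): (x=3, y=2) -> (x=2, y=2)
  north (north): (x=2, y=2) -> (x=2, y=1)
  west (west): (x=2, y=1) -> (x=1, y=1)
  south (south): (x=1, y=1) -> (x=1, y=2)
  west (west): (x=1, y=2) -> (x=0, y=2)
  south (south): blocked, stay at (x=0, y=2)
  west (west): blocked, stay at (x=0, y=2)
  south (south): blocked, stay at (x=0, y=2)
  south (south): blocked, stay at (x=0, y=2)
Final: (x=0, y=2)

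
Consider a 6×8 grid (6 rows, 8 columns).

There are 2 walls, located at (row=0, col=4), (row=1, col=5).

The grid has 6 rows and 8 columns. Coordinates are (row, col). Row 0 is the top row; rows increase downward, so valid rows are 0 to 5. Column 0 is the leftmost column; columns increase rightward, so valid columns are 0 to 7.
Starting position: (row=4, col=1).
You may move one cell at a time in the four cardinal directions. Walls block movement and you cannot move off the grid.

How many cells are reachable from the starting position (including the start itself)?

BFS flood-fill from (row=4, col=1):
  Distance 0: (row=4, col=1)
  Distance 1: (row=3, col=1), (row=4, col=0), (row=4, col=2), (row=5, col=1)
  Distance 2: (row=2, col=1), (row=3, col=0), (row=3, col=2), (row=4, col=3), (row=5, col=0), (row=5, col=2)
  Distance 3: (row=1, col=1), (row=2, col=0), (row=2, col=2), (row=3, col=3), (row=4, col=4), (row=5, col=3)
  Distance 4: (row=0, col=1), (row=1, col=0), (row=1, col=2), (row=2, col=3), (row=3, col=4), (row=4, col=5), (row=5, col=4)
  Distance 5: (row=0, col=0), (row=0, col=2), (row=1, col=3), (row=2, col=4), (row=3, col=5), (row=4, col=6), (row=5, col=5)
  Distance 6: (row=0, col=3), (row=1, col=4), (row=2, col=5), (row=3, col=6), (row=4, col=7), (row=5, col=6)
  Distance 7: (row=2, col=6), (row=3, col=7), (row=5, col=7)
  Distance 8: (row=1, col=6), (row=2, col=7)
  Distance 9: (row=0, col=6), (row=1, col=7)
  Distance 10: (row=0, col=5), (row=0, col=7)
Total reachable: 46 (grid has 46 open cells total)

Answer: Reachable cells: 46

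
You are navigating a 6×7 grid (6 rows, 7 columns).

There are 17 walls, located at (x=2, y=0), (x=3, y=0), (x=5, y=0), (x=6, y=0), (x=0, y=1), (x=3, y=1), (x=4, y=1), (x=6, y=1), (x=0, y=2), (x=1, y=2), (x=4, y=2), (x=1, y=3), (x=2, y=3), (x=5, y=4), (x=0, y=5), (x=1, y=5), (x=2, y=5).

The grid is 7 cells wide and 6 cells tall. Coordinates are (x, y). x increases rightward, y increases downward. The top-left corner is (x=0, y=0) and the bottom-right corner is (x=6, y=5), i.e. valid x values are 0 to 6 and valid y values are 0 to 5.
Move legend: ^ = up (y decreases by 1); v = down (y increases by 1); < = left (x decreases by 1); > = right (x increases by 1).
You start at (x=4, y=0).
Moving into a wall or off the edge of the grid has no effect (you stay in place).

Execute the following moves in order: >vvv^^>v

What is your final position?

Start: (x=4, y=0)
  > (right): blocked, stay at (x=4, y=0)
  [×3]v (down): blocked, stay at (x=4, y=0)
  ^ (up): blocked, stay at (x=4, y=0)
  ^ (up): blocked, stay at (x=4, y=0)
  > (right): blocked, stay at (x=4, y=0)
  v (down): blocked, stay at (x=4, y=0)
Final: (x=4, y=0)

Answer: Final position: (x=4, y=0)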